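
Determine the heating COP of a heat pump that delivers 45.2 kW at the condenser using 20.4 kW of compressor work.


COP_hp = Q_cond / W
COP_hp = 45.2 / 20.4
COP_hp = 2.216

2.216


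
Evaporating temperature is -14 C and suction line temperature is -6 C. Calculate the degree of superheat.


Superheat = T_suction - T_evap
Superheat = -6 - (-14)
Superheat = 8 K

8


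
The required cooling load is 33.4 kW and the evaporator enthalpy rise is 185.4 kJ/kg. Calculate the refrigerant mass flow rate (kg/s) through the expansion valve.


m_dot = Q / dh
m_dot = 33.4 / 185.4
m_dot = 0.1802 kg/s

0.1802


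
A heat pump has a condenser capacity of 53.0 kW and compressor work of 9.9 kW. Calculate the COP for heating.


COP_hp = Q_cond / W
COP_hp = 53.0 / 9.9
COP_hp = 5.354

5.354


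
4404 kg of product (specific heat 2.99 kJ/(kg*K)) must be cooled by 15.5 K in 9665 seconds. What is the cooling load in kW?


Q = m * cp * dT / t
Q = 4404 * 2.99 * 15.5 / 9665
Q = 21.118 kW

21.118


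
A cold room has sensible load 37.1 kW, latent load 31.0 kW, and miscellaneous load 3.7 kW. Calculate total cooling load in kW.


Q_total = Q_s + Q_l + Q_misc
Q_total = 37.1 + 31.0 + 3.7
Q_total = 71.8 kW

71.8


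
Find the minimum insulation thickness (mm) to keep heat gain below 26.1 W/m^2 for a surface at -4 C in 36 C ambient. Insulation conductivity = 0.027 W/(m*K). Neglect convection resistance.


dT = 36 - (-4) = 40 K
thickness = k * dT / q_max * 1000
thickness = 0.027 * 40 / 26.1 * 1000
thickness = 41.4 mm

41.4


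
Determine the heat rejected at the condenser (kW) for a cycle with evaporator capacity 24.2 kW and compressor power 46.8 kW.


Q_cond = Q_evap + W
Q_cond = 24.2 + 46.8
Q_cond = 71.0 kW

71.0


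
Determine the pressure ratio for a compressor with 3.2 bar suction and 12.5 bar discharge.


PR = P_high / P_low
PR = 12.5 / 3.2
PR = 3.906

3.906


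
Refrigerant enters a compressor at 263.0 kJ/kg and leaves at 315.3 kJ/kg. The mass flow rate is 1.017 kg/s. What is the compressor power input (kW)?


dh = 315.3 - 263.0 = 52.3 kJ/kg
W = m_dot * dh = 1.017 * 52.3 = 53.19 kW

53.19


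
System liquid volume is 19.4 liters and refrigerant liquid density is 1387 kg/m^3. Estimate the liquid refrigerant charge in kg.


Charge = V * rho / 1000
Charge = 19.4 * 1387 / 1000
Charge = 26.91 kg

26.91


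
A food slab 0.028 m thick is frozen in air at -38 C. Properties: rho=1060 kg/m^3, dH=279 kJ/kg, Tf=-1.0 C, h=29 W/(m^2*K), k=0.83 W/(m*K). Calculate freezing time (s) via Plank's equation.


dT = -1.0 - (-38) = 37.0 K
term1 = a/(2h) = 0.028/(2*29) = 0.0004827586207
term2 = a^2/(8k) = 0.028^2/(8*0.83) = 0.0001180722892
t = rho*dH*1000/dT * (term1 + term2)
t = 1060*279*1000/37.0 * (0.0004827586207 + 0.0001180722892)
t = 4802 s

4802


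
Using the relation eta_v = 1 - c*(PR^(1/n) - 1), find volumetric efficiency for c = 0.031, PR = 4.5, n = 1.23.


PR^(1/n) = 4.5^(1/1.23) = 3.39677738
eta_v = 1 - 0.031 * (3.39677738 - 1)
eta_v = 0.9257

0.9257


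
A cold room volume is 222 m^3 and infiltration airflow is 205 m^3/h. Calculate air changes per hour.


ACH = flow / volume
ACH = 205 / 222
ACH = 0.923

0.923


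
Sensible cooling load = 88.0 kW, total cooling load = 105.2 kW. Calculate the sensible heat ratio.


SHR = Q_sensible / Q_total
SHR = 88.0 / 105.2
SHR = 0.837

0.837


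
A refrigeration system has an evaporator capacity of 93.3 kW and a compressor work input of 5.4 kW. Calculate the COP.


COP = Q_evap / W
COP = 93.3 / 5.4
COP = 17.278

17.278


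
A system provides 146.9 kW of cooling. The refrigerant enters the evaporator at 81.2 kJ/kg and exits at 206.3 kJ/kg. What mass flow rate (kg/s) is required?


dh = 206.3 - 81.2 = 125.1 kJ/kg
m_dot = Q / dh = 146.9 / 125.1 = 1.1743 kg/s

1.1743


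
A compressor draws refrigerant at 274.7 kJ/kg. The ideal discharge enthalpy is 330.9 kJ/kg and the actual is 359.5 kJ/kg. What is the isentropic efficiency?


dh_ideal = 330.9 - 274.7 = 56.2 kJ/kg
dh_actual = 359.5 - 274.7 = 84.8 kJ/kg
eta_s = dh_ideal / dh_actual = 56.2 / 84.8
eta_s = 0.6627

0.6627


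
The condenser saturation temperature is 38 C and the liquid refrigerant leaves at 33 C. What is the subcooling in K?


Subcooling = T_cond - T_liquid
Subcooling = 38 - 33
Subcooling = 5 K

5


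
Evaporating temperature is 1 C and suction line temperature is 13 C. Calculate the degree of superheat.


Superheat = T_suction - T_evap
Superheat = 13 - (1)
Superheat = 12 K

12


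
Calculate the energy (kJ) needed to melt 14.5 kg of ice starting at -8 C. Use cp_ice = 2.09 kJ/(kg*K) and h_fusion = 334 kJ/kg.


Sensible heat = cp * dT = 2.09 * 8 = 16.72 kJ/kg
Total per kg = 16.72 + 334 = 350.72 kJ/kg
Q = m * total = 14.5 * 350.72
Q = 5085.4 kJ

5085.4


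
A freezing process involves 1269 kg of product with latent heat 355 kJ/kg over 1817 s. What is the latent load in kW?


Q_lat = m * h_fg / t
Q_lat = 1269 * 355 / 1817
Q_lat = 247.93 kW

247.93


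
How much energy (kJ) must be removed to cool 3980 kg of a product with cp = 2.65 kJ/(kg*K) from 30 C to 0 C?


dT = 30 - (0) = 30 K
Q = m * cp * dT = 3980 * 2.65 * 30
Q = 316410 kJ

316410


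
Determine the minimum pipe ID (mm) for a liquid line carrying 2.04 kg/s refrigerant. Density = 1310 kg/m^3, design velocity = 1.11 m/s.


A = m_dot / (rho * v) = 2.04 / (1310 * 1.11) = 0.001402929647 m^2
d = sqrt(4*A/pi) * 1000
d = 42.3 mm

42.3


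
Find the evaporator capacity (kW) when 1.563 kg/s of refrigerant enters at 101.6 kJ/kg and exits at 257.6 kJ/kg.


dh = 257.6 - 101.6 = 156.0 kJ/kg
Q_evap = m_dot * dh = 1.563 * 156.0
Q_evap = 243.83 kW

243.83


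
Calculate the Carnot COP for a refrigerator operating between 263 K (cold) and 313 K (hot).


dT = 313 - 263 = 50 K
COP_carnot = T_cold / dT = 263 / 50
COP_carnot = 5.26

5.26


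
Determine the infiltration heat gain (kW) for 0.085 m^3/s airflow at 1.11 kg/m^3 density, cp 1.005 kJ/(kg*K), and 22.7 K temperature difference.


Q = V_dot * rho * cp * dT
Q = 0.085 * 1.11 * 1.005 * 22.7
Q = 2.152 kW

2.152


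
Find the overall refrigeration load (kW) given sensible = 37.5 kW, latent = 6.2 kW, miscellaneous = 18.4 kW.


Q_total = Q_s + Q_l + Q_misc
Q_total = 37.5 + 6.2 + 18.4
Q_total = 62.1 kW

62.1


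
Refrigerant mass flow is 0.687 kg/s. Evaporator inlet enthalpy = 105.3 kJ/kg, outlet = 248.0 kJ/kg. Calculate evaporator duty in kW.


dh = 248.0 - 105.3 = 142.7 kJ/kg
Q_evap = m_dot * dh = 0.687 * 142.7
Q_evap = 98.03 kW

98.03


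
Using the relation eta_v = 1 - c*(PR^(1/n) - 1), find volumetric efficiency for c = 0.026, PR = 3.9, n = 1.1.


PR^(1/n) = 3.9^(1/1.1) = 3.44612845
eta_v = 1 - 0.026 * (3.44612845 - 1)
eta_v = 0.9364

0.9364


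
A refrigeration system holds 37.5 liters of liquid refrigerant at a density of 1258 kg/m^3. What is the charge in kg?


Charge = V * rho / 1000
Charge = 37.5 * 1258 / 1000
Charge = 47.18 kg

47.18


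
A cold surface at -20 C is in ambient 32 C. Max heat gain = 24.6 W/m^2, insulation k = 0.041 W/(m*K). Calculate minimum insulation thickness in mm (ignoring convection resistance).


dT = 32 - (-20) = 52 K
thickness = k * dT / q_max * 1000
thickness = 0.041 * 52 / 24.6 * 1000
thickness = 86.7 mm

86.7


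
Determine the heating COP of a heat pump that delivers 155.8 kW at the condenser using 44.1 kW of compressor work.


COP_hp = Q_cond / W
COP_hp = 155.8 / 44.1
COP_hp = 3.533

3.533


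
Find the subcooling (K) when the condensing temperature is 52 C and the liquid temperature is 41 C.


Subcooling = T_cond - T_liquid
Subcooling = 52 - 41
Subcooling = 11 K

11


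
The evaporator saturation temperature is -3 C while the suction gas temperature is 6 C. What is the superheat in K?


Superheat = T_suction - T_evap
Superheat = 6 - (-3)
Superheat = 9 K

9


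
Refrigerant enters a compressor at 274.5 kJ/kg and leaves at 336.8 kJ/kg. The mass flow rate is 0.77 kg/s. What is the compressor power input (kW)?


dh = 336.8 - 274.5 = 62.3 kJ/kg
W = m_dot * dh = 0.77 * 62.3 = 47.97 kW

47.97


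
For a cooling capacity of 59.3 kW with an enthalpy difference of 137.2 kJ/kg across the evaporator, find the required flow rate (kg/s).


m_dot = Q / dh
m_dot = 59.3 / 137.2
m_dot = 0.4322 kg/s

0.4322


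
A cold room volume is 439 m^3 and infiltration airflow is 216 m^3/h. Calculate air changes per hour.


ACH = flow / volume
ACH = 216 / 439
ACH = 0.492

0.492


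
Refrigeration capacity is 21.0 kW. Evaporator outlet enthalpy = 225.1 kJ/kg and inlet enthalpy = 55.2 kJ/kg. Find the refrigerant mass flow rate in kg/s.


dh = 225.1 - 55.2 = 169.9 kJ/kg
m_dot = Q / dh = 21.0 / 169.9 = 0.1236 kg/s

0.1236


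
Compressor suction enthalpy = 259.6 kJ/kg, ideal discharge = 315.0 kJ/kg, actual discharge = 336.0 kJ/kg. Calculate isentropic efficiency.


dh_ideal = 315.0 - 259.6 = 55.4 kJ/kg
dh_actual = 336.0 - 259.6 = 76.4 kJ/kg
eta_s = dh_ideal / dh_actual = 55.4 / 76.4
eta_s = 0.7251

0.7251


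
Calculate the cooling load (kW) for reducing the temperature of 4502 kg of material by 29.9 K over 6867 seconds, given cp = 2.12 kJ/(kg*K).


Q = m * cp * dT / t
Q = 4502 * 2.12 * 29.9 / 6867
Q = 41.557 kW

41.557


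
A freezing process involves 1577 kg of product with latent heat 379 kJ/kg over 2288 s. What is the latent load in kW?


Q_lat = m * h_fg / t
Q_lat = 1577 * 379 / 2288
Q_lat = 261.23 kW

261.23


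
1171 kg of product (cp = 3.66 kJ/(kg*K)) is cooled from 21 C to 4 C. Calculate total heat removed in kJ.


dT = 21 - (4) = 17 K
Q = m * cp * dT = 1171 * 3.66 * 17
Q = 72860 kJ

72860


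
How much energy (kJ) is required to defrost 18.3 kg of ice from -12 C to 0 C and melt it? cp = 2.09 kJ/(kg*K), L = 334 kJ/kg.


Sensible heat = cp * dT = 2.09 * 12 = 25.08 kJ/kg
Total per kg = 25.08 + 334 = 359.08 kJ/kg
Q = m * total = 18.3 * 359.08
Q = 6571.2 kJ

6571.2


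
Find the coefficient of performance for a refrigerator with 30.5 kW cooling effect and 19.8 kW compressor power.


COP = Q_evap / W
COP = 30.5 / 19.8
COP = 1.54

1.54


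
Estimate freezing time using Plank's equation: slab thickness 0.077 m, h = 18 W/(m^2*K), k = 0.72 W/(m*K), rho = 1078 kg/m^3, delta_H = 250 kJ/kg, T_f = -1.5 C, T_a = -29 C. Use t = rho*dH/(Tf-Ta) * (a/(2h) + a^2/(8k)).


dT = -1.5 - (-29) = 27.5 K
term1 = a/(2h) = 0.077/(2*18) = 0.002138888889
term2 = a^2/(8k) = 0.077^2/(8*0.72) = 0.001029340278
t = rho*dH*1000/dT * (term1 + term2)
t = 1078*250*1000/27.5 * (0.002138888889 + 0.001029340278)
t = 31049 s

31049


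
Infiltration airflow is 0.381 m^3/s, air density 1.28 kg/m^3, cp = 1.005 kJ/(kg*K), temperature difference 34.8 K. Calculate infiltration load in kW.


Q = V_dot * rho * cp * dT
Q = 0.381 * 1.28 * 1.005 * 34.8
Q = 17.056 kW

17.056


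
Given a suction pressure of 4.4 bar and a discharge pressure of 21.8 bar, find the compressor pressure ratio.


PR = P_high / P_low
PR = 21.8 / 4.4
PR = 4.955

4.955


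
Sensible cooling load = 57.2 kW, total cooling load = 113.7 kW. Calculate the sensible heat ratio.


SHR = Q_sensible / Q_total
SHR = 57.2 / 113.7
SHR = 0.503

0.503


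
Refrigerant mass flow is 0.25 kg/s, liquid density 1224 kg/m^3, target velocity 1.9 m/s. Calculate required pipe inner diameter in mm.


A = m_dot / (rho * v) = 0.25 / (1224 * 1.9) = 0.00010749914 m^2
d = sqrt(4*A/pi) * 1000
d = 11.7 mm

11.7


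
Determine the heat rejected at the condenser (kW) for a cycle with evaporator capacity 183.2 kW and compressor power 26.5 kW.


Q_cond = Q_evap + W
Q_cond = 183.2 + 26.5
Q_cond = 209.7 kW

209.7


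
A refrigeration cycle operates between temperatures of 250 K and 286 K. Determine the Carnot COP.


dT = 286 - 250 = 36 K
COP_carnot = T_cold / dT = 250 / 36
COP_carnot = 6.944

6.944


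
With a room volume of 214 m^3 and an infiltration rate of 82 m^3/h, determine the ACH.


ACH = flow / volume
ACH = 82 / 214
ACH = 0.383

0.383


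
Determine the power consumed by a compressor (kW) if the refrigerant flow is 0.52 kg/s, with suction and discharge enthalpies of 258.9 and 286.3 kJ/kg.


dh = 286.3 - 258.9 = 27.4 kJ/kg
W = m_dot * dh = 0.52 * 27.4 = 14.25 kW

14.25


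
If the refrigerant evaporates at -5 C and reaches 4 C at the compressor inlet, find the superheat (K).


Superheat = T_suction - T_evap
Superheat = 4 - (-5)
Superheat = 9 K

9


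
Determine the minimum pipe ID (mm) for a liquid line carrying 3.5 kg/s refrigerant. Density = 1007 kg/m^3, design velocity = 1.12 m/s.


A = m_dot / (rho * v) = 3.5 / (1007 * 1.12) = 0.003103277061 m^2
d = sqrt(4*A/pi) * 1000
d = 62.9 mm

62.9


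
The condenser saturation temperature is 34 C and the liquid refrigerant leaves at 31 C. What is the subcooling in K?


Subcooling = T_cond - T_liquid
Subcooling = 34 - 31
Subcooling = 3 K

3


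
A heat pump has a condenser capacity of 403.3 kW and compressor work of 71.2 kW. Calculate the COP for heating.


COP_hp = Q_cond / W
COP_hp = 403.3 / 71.2
COP_hp = 5.664

5.664


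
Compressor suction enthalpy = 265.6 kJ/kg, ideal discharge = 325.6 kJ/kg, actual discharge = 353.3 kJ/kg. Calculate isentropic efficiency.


dh_ideal = 325.6 - 265.6 = 60.0 kJ/kg
dh_actual = 353.3 - 265.6 = 87.7 kJ/kg
eta_s = dh_ideal / dh_actual = 60.0 / 87.7
eta_s = 0.6842

0.6842


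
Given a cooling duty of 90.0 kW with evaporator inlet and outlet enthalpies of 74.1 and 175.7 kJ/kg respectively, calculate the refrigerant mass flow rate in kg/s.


dh = 175.7 - 74.1 = 101.6 kJ/kg
m_dot = Q / dh = 90.0 / 101.6 = 0.8858 kg/s

0.8858


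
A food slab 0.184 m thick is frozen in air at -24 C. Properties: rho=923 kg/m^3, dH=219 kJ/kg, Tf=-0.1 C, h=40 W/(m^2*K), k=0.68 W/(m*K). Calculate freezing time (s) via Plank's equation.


dT = -0.1 - (-24) = 23.9 K
term1 = a/(2h) = 0.184/(2*40) = 0.0023
term2 = a^2/(8k) = 0.184^2/(8*0.68) = 0.006223529412
t = rho*dH*1000/dT * (term1 + term2)
t = 923*219*1000/23.9 * (0.0023 + 0.006223529412)
t = 72089 s

72089


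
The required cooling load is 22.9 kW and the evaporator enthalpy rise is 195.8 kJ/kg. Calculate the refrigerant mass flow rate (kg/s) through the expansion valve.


m_dot = Q / dh
m_dot = 22.9 / 195.8
m_dot = 0.117 kg/s

0.117


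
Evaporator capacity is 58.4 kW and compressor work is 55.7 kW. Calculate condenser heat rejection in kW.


Q_cond = Q_evap + W
Q_cond = 58.4 + 55.7
Q_cond = 114.1 kW

114.1


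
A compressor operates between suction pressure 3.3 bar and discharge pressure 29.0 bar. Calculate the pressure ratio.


PR = P_high / P_low
PR = 29.0 / 3.3
PR = 8.788

8.788


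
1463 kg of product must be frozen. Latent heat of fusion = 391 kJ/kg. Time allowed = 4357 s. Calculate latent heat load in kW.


Q_lat = m * h_fg / t
Q_lat = 1463 * 391 / 4357
Q_lat = 131.29 kW

131.29


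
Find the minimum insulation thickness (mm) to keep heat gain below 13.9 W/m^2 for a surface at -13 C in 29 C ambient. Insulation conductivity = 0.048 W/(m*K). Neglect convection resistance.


dT = 29 - (-13) = 42 K
thickness = k * dT / q_max * 1000
thickness = 0.048 * 42 / 13.9 * 1000
thickness = 145.0 mm

145.0


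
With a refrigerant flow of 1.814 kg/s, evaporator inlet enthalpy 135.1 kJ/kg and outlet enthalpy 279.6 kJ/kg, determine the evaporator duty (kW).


dh = 279.6 - 135.1 = 144.5 kJ/kg
Q_evap = m_dot * dh = 1.814 * 144.5
Q_evap = 262.12 kW

262.12


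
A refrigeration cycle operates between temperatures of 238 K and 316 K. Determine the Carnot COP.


dT = 316 - 238 = 78 K
COP_carnot = T_cold / dT = 238 / 78
COP_carnot = 3.051

3.051


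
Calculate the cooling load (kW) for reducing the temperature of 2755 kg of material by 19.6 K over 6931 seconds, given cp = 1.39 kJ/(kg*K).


Q = m * cp * dT / t
Q = 2755 * 1.39 * 19.6 / 6931
Q = 10.829 kW

10.829


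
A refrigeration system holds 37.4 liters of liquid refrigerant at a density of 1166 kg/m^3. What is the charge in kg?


Charge = V * rho / 1000
Charge = 37.4 * 1166 / 1000
Charge = 43.61 kg

43.61


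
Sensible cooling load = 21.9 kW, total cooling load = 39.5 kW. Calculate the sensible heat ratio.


SHR = Q_sensible / Q_total
SHR = 21.9 / 39.5
SHR = 0.554

0.554


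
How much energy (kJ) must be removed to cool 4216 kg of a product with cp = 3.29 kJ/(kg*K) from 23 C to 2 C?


dT = 23 - (2) = 21 K
Q = m * cp * dT = 4216 * 3.29 * 21
Q = 291283 kJ

291283


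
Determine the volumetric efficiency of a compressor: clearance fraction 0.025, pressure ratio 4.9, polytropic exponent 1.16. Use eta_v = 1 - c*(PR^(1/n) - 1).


PR^(1/n) = 4.9^(1/1.16) = 3.93547013
eta_v = 1 - 0.025 * (3.93547013 - 1)
eta_v = 0.9266

0.9266


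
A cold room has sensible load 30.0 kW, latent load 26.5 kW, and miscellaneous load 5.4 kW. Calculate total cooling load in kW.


Q_total = Q_s + Q_l + Q_misc
Q_total = 30.0 + 26.5 + 5.4
Q_total = 61.9 kW

61.9


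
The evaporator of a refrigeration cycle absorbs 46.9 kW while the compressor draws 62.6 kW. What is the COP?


COP = Q_evap / W
COP = 46.9 / 62.6
COP = 0.749

0.749


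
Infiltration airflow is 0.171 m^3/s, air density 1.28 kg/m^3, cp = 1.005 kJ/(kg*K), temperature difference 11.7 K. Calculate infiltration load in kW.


Q = V_dot * rho * cp * dT
Q = 0.171 * 1.28 * 1.005 * 11.7
Q = 2.574 kW

2.574


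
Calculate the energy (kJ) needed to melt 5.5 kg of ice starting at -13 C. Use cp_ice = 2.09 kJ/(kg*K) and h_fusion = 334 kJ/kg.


Sensible heat = cp * dT = 2.09 * 13 = 27.17 kJ/kg
Total per kg = 27.17 + 334 = 361.17 kJ/kg
Q = m * total = 5.5 * 361.17
Q = 1986.4 kJ

1986.4


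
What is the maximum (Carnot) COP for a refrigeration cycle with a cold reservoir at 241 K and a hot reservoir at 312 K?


dT = 312 - 241 = 71 K
COP_carnot = T_cold / dT = 241 / 71
COP_carnot = 3.394

3.394


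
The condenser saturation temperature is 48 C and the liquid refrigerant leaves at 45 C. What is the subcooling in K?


Subcooling = T_cond - T_liquid
Subcooling = 48 - 45
Subcooling = 3 K

3


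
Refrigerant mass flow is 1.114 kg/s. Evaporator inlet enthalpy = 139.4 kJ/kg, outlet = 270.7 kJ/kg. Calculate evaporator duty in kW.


dh = 270.7 - 139.4 = 131.3 kJ/kg
Q_evap = m_dot * dh = 1.114 * 131.3
Q_evap = 146.27 kW

146.27


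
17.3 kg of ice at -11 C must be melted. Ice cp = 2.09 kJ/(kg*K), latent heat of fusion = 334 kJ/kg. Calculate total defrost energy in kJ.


Sensible heat = cp * dT = 2.09 * 11 = 22.99 kJ/kg
Total per kg = 22.99 + 334 = 356.99 kJ/kg
Q = m * total = 17.3 * 356.99
Q = 6175.9 kJ

6175.9


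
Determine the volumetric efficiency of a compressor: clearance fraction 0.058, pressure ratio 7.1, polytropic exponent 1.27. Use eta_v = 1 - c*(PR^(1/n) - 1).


PR^(1/n) = 7.1^(1/1.27) = 4.68039131
eta_v = 1 - 0.058 * (4.68039131 - 1)
eta_v = 0.7865

0.7865


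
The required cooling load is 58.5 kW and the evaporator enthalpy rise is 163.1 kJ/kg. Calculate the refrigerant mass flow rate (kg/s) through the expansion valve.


m_dot = Q / dh
m_dot = 58.5 / 163.1
m_dot = 0.3587 kg/s

0.3587


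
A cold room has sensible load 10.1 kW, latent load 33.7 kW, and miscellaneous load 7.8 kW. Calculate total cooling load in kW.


Q_total = Q_s + Q_l + Q_misc
Q_total = 10.1 + 33.7 + 7.8
Q_total = 51.6 kW

51.6


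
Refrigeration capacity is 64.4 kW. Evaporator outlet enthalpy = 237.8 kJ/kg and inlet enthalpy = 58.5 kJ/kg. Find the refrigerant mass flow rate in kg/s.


dh = 237.8 - 58.5 = 179.3 kJ/kg
m_dot = Q / dh = 64.4 / 179.3 = 0.3592 kg/s

0.3592


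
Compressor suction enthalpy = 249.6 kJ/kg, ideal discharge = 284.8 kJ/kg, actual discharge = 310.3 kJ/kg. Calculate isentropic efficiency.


dh_ideal = 284.8 - 249.6 = 35.2 kJ/kg
dh_actual = 310.3 - 249.6 = 60.7 kJ/kg
eta_s = dh_ideal / dh_actual = 35.2 / 60.7
eta_s = 0.5799

0.5799


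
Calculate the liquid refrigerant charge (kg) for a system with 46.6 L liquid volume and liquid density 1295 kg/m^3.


Charge = V * rho / 1000
Charge = 46.6 * 1295 / 1000
Charge = 60.35 kg

60.35


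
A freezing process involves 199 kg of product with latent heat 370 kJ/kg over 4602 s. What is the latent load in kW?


Q_lat = m * h_fg / t
Q_lat = 199 * 370 / 4602
Q_lat = 16.0 kW

16.0


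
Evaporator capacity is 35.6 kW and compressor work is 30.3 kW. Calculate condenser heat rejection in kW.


Q_cond = Q_evap + W
Q_cond = 35.6 + 30.3
Q_cond = 65.9 kW

65.9


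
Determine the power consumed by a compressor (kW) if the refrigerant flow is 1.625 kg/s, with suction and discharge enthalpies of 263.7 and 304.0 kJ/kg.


dh = 304.0 - 263.7 = 40.3 kJ/kg
W = m_dot * dh = 1.625 * 40.3 = 65.49 kW

65.49


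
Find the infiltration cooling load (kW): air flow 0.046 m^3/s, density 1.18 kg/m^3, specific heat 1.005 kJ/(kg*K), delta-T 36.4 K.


Q = V_dot * rho * cp * dT
Q = 0.046 * 1.18 * 1.005 * 36.4
Q = 1.986 kW

1.986


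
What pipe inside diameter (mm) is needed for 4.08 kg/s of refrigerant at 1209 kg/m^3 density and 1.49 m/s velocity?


A = m_dot / (rho * v) = 4.08 / (1209 * 1.49) = 0.002264892501 m^2
d = sqrt(4*A/pi) * 1000
d = 53.7 mm

53.7


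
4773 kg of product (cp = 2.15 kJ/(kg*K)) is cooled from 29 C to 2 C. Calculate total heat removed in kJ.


dT = 29 - (2) = 27 K
Q = m * cp * dT = 4773 * 2.15 * 27
Q = 277073 kJ

277073


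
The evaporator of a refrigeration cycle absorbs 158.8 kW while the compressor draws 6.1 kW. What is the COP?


COP = Q_evap / W
COP = 158.8 / 6.1
COP = 26.033

26.033


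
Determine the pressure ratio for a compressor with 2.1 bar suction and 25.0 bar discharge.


PR = P_high / P_low
PR = 25.0 / 2.1
PR = 11.905

11.905


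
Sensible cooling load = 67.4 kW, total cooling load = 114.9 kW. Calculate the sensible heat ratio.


SHR = Q_sensible / Q_total
SHR = 67.4 / 114.9
SHR = 0.587

0.587


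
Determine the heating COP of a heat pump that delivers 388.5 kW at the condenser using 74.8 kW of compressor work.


COP_hp = Q_cond / W
COP_hp = 388.5 / 74.8
COP_hp = 5.194

5.194


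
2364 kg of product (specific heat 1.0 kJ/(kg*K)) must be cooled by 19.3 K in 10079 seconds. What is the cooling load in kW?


Q = m * cp * dT / t
Q = 2364 * 1.0 * 19.3 / 10079
Q = 4.527 kW

4.527


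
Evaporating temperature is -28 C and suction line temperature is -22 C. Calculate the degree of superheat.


Superheat = T_suction - T_evap
Superheat = -22 - (-28)
Superheat = 6 K

6


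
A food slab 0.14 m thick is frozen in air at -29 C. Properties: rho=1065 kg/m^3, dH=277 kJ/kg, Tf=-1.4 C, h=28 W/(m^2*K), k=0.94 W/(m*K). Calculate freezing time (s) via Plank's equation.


dT = -1.4 - (-29) = 27.6 K
term1 = a/(2h) = 0.14/(2*28) = 0.0025
term2 = a^2/(8k) = 0.14^2/(8*0.94) = 0.002606382979
t = rho*dH*1000/dT * (term1 + term2)
t = 1065*277*1000/27.6 * (0.0025 + 0.002606382979)
t = 54580 s

54580


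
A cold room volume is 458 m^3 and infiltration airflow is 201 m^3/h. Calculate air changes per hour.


ACH = flow / volume
ACH = 201 / 458
ACH = 0.439

0.439


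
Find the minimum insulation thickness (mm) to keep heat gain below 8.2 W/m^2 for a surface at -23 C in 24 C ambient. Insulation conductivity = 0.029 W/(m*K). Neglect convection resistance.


dT = 24 - (-23) = 47 K
thickness = k * dT / q_max * 1000
thickness = 0.029 * 47 / 8.2 * 1000
thickness = 166.2 mm

166.2


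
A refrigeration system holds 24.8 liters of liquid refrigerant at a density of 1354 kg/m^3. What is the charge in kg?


Charge = V * rho / 1000
Charge = 24.8 * 1354 / 1000
Charge = 33.58 kg

33.58


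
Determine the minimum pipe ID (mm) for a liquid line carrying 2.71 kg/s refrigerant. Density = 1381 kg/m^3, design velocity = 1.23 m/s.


A = m_dot / (rho * v) = 2.71 / (1381 * 1.23) = 0.001595403354 m^2
d = sqrt(4*A/pi) * 1000
d = 45.1 mm

45.1


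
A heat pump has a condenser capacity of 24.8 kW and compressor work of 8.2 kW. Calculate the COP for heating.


COP_hp = Q_cond / W
COP_hp = 24.8 / 8.2
COP_hp = 3.024

3.024


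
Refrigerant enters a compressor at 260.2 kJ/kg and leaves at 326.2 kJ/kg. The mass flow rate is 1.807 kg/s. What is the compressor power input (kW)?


dh = 326.2 - 260.2 = 66.0 kJ/kg
W = m_dot * dh = 1.807 * 66.0 = 119.26 kW

119.26


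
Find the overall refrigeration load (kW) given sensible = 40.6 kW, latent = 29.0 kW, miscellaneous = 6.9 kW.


Q_total = Q_s + Q_l + Q_misc
Q_total = 40.6 + 29.0 + 6.9
Q_total = 76.5 kW

76.5


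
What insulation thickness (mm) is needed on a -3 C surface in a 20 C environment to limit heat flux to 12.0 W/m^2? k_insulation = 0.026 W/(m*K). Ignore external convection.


dT = 20 - (-3) = 23 K
thickness = k * dT / q_max * 1000
thickness = 0.026 * 23 / 12.0 * 1000
thickness = 49.8 mm

49.8


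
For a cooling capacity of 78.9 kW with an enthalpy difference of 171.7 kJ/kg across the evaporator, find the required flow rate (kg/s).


m_dot = Q / dh
m_dot = 78.9 / 171.7
m_dot = 0.4595 kg/s

0.4595


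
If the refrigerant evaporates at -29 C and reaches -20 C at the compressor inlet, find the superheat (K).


Superheat = T_suction - T_evap
Superheat = -20 - (-29)
Superheat = 9 K

9


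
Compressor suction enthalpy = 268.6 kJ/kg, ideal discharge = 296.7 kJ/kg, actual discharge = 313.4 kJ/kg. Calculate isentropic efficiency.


dh_ideal = 296.7 - 268.6 = 28.1 kJ/kg
dh_actual = 313.4 - 268.6 = 44.8 kJ/kg
eta_s = dh_ideal / dh_actual = 28.1 / 44.8
eta_s = 0.6272

0.6272


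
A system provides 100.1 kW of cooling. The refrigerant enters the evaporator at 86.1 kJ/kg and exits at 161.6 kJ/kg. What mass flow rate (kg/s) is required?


dh = 161.6 - 86.1 = 75.5 kJ/kg
m_dot = Q / dh = 100.1 / 75.5 = 1.3258 kg/s

1.3258


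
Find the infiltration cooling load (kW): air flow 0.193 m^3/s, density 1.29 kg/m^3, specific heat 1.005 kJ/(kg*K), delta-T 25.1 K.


Q = V_dot * rho * cp * dT
Q = 0.193 * 1.29 * 1.005 * 25.1
Q = 6.28 kW

6.28


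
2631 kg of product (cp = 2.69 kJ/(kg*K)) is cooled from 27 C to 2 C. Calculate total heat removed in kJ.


dT = 27 - (2) = 25 K
Q = m * cp * dT = 2631 * 2.69 * 25
Q = 176935 kJ

176935


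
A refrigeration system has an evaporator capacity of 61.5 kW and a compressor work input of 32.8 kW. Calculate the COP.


COP = Q_evap / W
COP = 61.5 / 32.8
COP = 1.875

1.875


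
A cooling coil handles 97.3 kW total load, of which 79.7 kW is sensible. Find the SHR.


SHR = Q_sensible / Q_total
SHR = 79.7 / 97.3
SHR = 0.819

0.819


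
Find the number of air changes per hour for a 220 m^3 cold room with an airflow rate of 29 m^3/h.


ACH = flow / volume
ACH = 29 / 220
ACH = 0.132

0.132


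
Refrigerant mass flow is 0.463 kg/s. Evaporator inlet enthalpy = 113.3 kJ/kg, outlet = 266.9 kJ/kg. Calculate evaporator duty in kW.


dh = 266.9 - 113.3 = 153.6 kJ/kg
Q_evap = m_dot * dh = 0.463 * 153.6
Q_evap = 71.12 kW

71.12


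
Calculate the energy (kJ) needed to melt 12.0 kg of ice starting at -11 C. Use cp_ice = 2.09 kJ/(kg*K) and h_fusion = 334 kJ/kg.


Sensible heat = cp * dT = 2.09 * 11 = 22.99 kJ/kg
Total per kg = 22.99 + 334 = 356.99 kJ/kg
Q = m * total = 12.0 * 356.99
Q = 4283.9 kJ

4283.9


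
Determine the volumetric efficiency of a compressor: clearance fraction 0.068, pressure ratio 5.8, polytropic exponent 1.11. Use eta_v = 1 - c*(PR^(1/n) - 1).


PR^(1/n) = 5.8^(1/1.11) = 4.87273695
eta_v = 1 - 0.068 * (4.87273695 - 1)
eta_v = 0.7367

0.7367


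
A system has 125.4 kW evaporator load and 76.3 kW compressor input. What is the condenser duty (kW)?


Q_cond = Q_evap + W
Q_cond = 125.4 + 76.3
Q_cond = 201.7 kW

201.7


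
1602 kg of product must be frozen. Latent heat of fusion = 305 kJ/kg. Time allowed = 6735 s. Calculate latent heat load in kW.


Q_lat = m * h_fg / t
Q_lat = 1602 * 305 / 6735
Q_lat = 72.55 kW

72.55


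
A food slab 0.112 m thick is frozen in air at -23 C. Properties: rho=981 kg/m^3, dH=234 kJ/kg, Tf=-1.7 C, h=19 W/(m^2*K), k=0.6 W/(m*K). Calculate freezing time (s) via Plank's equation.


dT = -1.7 - (-23) = 21.3 K
term1 = a/(2h) = 0.112/(2*19) = 0.002947368421
term2 = a^2/(8k) = 0.112^2/(8*0.6) = 0.002613333333
t = rho*dH*1000/dT * (term1 + term2)
t = 981*234*1000/21.3 * (0.002947368421 + 0.002613333333)
t = 59929 s

59929


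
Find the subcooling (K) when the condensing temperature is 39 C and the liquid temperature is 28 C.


Subcooling = T_cond - T_liquid
Subcooling = 39 - 28
Subcooling = 11 K

11


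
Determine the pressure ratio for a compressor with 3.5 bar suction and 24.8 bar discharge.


PR = P_high / P_low
PR = 24.8 / 3.5
PR = 7.086

7.086


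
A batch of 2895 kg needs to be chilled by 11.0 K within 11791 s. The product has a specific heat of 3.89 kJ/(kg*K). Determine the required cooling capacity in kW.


Q = m * cp * dT / t
Q = 2895 * 3.89 * 11.0 / 11791
Q = 10.506 kW

10.506


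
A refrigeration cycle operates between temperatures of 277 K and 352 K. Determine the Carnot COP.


dT = 352 - 277 = 75 K
COP_carnot = T_cold / dT = 277 / 75
COP_carnot = 3.693

3.693


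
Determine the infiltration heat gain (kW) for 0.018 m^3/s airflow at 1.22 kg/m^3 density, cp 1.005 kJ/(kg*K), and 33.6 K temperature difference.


Q = V_dot * rho * cp * dT
Q = 0.018 * 1.22 * 1.005 * 33.6
Q = 0.742 kW

0.742


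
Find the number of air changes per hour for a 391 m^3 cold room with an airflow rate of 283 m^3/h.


ACH = flow / volume
ACH = 283 / 391
ACH = 0.724

0.724


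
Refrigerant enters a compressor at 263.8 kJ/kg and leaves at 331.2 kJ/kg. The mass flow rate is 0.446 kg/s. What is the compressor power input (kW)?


dh = 331.2 - 263.8 = 67.4 kJ/kg
W = m_dot * dh = 0.446 * 67.4 = 30.06 kW

30.06


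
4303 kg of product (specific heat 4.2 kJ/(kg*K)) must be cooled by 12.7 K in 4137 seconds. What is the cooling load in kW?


Q = m * cp * dT / t
Q = 4303 * 4.2 * 12.7 / 4137
Q = 55.48 kW

55.48


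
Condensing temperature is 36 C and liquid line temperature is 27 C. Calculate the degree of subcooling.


Subcooling = T_cond - T_liquid
Subcooling = 36 - 27
Subcooling = 9 K

9


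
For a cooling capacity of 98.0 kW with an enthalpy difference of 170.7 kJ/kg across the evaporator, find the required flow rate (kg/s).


m_dot = Q / dh
m_dot = 98.0 / 170.7
m_dot = 0.5741 kg/s

0.5741


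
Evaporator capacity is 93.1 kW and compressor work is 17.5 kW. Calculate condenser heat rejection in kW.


Q_cond = Q_evap + W
Q_cond = 93.1 + 17.5
Q_cond = 110.6 kW

110.6


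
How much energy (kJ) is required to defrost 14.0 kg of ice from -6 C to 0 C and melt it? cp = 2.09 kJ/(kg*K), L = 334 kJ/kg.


Sensible heat = cp * dT = 2.09 * 6 = 12.54 kJ/kg
Total per kg = 12.54 + 334 = 346.54 kJ/kg
Q = m * total = 14.0 * 346.54
Q = 4851.6 kJ

4851.6


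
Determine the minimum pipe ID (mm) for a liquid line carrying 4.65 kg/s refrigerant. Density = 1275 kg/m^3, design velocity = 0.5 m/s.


A = m_dot / (rho * v) = 4.65 / (1275 * 0.5) = 0.007294117647 m^2
d = sqrt(4*A/pi) * 1000
d = 96.4 mm

96.4


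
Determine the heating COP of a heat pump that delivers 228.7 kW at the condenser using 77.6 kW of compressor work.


COP_hp = Q_cond / W
COP_hp = 228.7 / 77.6
COP_hp = 2.947

2.947


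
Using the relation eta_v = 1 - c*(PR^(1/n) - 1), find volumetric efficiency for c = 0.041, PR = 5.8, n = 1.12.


PR^(1/n) = 5.8^(1/1.12) = 4.80432233
eta_v = 1 - 0.041 * (4.80432233 - 1)
eta_v = 0.844

0.844


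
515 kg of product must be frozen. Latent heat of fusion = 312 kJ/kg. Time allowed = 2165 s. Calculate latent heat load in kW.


Q_lat = m * h_fg / t
Q_lat = 515 * 312 / 2165
Q_lat = 74.22 kW

74.22


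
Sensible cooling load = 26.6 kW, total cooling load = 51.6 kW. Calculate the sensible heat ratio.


SHR = Q_sensible / Q_total
SHR = 26.6 / 51.6
SHR = 0.516

0.516


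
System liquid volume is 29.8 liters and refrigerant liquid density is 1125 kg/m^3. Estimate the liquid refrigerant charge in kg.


Charge = V * rho / 1000
Charge = 29.8 * 1125 / 1000
Charge = 33.53 kg

33.53


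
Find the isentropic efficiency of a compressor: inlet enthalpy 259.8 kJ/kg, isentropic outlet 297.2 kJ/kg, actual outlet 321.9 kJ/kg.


dh_ideal = 297.2 - 259.8 = 37.4 kJ/kg
dh_actual = 321.9 - 259.8 = 62.1 kJ/kg
eta_s = dh_ideal / dh_actual = 37.4 / 62.1
eta_s = 0.6023

0.6023


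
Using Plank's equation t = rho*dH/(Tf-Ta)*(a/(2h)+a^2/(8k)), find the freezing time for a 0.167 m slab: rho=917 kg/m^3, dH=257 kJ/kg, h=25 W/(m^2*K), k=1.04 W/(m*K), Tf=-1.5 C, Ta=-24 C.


dT = -1.5 - (-24) = 22.5 K
term1 = a/(2h) = 0.167/(2*25) = 0.00334
term2 = a^2/(8k) = 0.167^2/(8*1.04) = 0.003352043269
t = rho*dH*1000/dT * (term1 + term2)
t = 917*257*1000/22.5 * (0.00334 + 0.003352043269)
t = 70094 s

70094


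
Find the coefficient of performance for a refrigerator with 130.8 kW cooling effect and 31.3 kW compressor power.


COP = Q_evap / W
COP = 130.8 / 31.3
COP = 4.179

4.179


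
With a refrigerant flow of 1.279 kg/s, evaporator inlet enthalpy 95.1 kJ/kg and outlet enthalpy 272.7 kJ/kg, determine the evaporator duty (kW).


dh = 272.7 - 95.1 = 177.6 kJ/kg
Q_evap = m_dot * dh = 1.279 * 177.6
Q_evap = 227.15 kW

227.15


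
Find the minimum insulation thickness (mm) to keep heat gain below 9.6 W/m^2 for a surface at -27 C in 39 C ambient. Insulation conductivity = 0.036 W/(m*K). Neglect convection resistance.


dT = 39 - (-27) = 66 K
thickness = k * dT / q_max * 1000
thickness = 0.036 * 66 / 9.6 * 1000
thickness = 247.5 mm

247.5


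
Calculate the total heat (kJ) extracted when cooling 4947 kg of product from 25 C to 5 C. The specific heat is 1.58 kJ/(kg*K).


dT = 25 - (5) = 20 K
Q = m * cp * dT = 4947 * 1.58 * 20
Q = 156325 kJ

156325


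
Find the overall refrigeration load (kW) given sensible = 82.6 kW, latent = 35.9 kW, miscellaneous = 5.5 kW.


Q_total = Q_s + Q_l + Q_misc
Q_total = 82.6 + 35.9 + 5.5
Q_total = 124.0 kW

124.0


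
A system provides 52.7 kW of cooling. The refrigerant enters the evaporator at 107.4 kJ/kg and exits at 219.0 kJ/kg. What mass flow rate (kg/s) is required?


dh = 219.0 - 107.4 = 111.6 kJ/kg
m_dot = Q / dh = 52.7 / 111.6 = 0.4722 kg/s

0.4722


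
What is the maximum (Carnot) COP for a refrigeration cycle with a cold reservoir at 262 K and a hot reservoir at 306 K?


dT = 306 - 262 = 44 K
COP_carnot = T_cold / dT = 262 / 44
COP_carnot = 5.955

5.955


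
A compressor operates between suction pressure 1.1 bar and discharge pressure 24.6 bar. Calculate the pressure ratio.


PR = P_high / P_low
PR = 24.6 / 1.1
PR = 22.364

22.364


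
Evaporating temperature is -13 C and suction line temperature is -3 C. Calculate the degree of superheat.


Superheat = T_suction - T_evap
Superheat = -3 - (-13)
Superheat = 10 K

10


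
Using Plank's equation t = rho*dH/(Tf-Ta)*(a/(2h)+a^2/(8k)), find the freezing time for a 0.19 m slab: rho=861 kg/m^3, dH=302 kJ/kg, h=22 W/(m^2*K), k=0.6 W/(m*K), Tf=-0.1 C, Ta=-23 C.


dT = -0.1 - (-23) = 22.9 K
term1 = a/(2h) = 0.19/(2*22) = 0.004318181818
term2 = a^2/(8k) = 0.19^2/(8*0.6) = 0.007520833333
t = rho*dH*1000/dT * (term1 + term2)
t = 861*302*1000/22.9 * (0.004318181818 + 0.007520833333)
t = 134428 s

134428


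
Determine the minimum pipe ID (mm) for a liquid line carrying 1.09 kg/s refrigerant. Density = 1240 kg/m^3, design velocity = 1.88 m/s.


A = m_dot / (rho * v) = 1.09 / (1240 * 1.88) = 0.00046757035 m^2
d = sqrt(4*A/pi) * 1000
d = 24.4 mm

24.4


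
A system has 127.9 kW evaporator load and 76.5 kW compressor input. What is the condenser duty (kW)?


Q_cond = Q_evap + W
Q_cond = 127.9 + 76.5
Q_cond = 204.4 kW

204.4


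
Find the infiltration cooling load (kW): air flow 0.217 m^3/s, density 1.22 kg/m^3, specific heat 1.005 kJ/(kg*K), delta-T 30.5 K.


Q = V_dot * rho * cp * dT
Q = 0.217 * 1.22 * 1.005 * 30.5
Q = 8.115 kW

8.115


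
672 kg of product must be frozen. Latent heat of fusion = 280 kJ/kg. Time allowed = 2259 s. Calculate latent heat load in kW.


Q_lat = m * h_fg / t
Q_lat = 672 * 280 / 2259
Q_lat = 83.29 kW

83.29


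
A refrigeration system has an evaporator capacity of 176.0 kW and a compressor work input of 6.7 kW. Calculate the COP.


COP = Q_evap / W
COP = 176.0 / 6.7
COP = 26.269

26.269


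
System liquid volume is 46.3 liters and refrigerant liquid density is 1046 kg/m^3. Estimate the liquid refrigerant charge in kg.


Charge = V * rho / 1000
Charge = 46.3 * 1046 / 1000
Charge = 48.43 kg

48.43


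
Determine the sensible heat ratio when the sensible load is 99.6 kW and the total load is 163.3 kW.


SHR = Q_sensible / Q_total
SHR = 99.6 / 163.3
SHR = 0.61

0.61


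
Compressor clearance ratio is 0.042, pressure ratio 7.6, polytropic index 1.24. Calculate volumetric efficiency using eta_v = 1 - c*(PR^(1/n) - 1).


PR^(1/n) = 7.6^(1/1.24) = 5.13255418
eta_v = 1 - 0.042 * (5.13255418 - 1)
eta_v = 0.8264

0.8264


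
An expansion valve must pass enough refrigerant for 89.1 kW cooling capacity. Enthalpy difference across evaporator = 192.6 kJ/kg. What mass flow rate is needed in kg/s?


m_dot = Q / dh
m_dot = 89.1 / 192.6
m_dot = 0.4626 kg/s

0.4626


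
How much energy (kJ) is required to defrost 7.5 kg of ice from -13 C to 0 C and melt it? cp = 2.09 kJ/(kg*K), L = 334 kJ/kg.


Sensible heat = cp * dT = 2.09 * 13 = 27.17 kJ/kg
Total per kg = 27.17 + 334 = 361.17 kJ/kg
Q = m * total = 7.5 * 361.17
Q = 2708.8 kJ

2708.8


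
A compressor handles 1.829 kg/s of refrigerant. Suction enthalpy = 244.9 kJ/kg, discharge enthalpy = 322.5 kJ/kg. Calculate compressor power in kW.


dh = 322.5 - 244.9 = 77.6 kJ/kg
W = m_dot * dh = 1.829 * 77.6 = 141.93 kW

141.93


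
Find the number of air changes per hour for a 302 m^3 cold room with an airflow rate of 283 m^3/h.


ACH = flow / volume
ACH = 283 / 302
ACH = 0.937

0.937


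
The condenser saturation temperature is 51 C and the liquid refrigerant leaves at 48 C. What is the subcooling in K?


Subcooling = T_cond - T_liquid
Subcooling = 51 - 48
Subcooling = 3 K

3


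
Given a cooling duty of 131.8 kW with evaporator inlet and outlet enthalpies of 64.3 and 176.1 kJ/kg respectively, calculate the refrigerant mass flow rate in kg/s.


dh = 176.1 - 64.3 = 111.8 kJ/kg
m_dot = Q / dh = 131.8 / 111.8 = 1.1789 kg/s

1.1789


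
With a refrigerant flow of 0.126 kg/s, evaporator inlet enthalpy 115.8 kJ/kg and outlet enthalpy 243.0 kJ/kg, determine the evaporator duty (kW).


dh = 243.0 - 115.8 = 127.2 kJ/kg
Q_evap = m_dot * dh = 0.126 * 127.2
Q_evap = 16.03 kW

16.03


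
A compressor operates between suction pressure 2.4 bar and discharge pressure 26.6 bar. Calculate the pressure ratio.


PR = P_high / P_low
PR = 26.6 / 2.4
PR = 11.083

11.083


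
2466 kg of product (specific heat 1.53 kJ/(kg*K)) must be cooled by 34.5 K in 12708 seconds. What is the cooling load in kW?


Q = m * cp * dT / t
Q = 2466 * 1.53 * 34.5 / 12708
Q = 10.243 kW

10.243


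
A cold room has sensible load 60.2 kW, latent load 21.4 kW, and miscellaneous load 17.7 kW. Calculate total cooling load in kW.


Q_total = Q_s + Q_l + Q_misc
Q_total = 60.2 + 21.4 + 17.7
Q_total = 99.3 kW

99.3


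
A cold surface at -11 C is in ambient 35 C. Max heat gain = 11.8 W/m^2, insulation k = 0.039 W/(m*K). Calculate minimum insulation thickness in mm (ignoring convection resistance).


dT = 35 - (-11) = 46 K
thickness = k * dT / q_max * 1000
thickness = 0.039 * 46 / 11.8 * 1000
thickness = 152.0 mm

152.0


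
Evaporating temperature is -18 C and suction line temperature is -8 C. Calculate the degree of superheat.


Superheat = T_suction - T_evap
Superheat = -8 - (-18)
Superheat = 10 K

10
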